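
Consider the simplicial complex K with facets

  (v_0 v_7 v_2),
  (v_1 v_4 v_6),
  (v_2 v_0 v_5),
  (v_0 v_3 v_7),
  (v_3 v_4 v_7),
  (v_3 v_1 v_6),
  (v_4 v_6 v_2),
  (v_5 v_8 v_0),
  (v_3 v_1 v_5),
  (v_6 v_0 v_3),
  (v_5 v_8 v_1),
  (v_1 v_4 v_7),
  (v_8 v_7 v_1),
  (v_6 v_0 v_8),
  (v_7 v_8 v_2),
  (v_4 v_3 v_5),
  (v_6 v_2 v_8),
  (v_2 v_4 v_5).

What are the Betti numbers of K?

b_0 = 1, b_1 = 1, b_2 = 0.

Order the vertices as v_0 < v_1 < v_2 < v_3 < v_4 < v_5 < v_6 < v_7 < v_8. Listing each simplex with vertices in this order, K has dimension 2 with simplices:

  0-simplices (9): [v_0], [v_1], [v_2], [v_3], [v_4], [v_5], [v_6], [v_7], [v_8]
  1-simplices (27): (27 of them)
  2-simplices (18): (18 of them)

Hence C_0 ≅ Z^9, C_1 ≅ Z^27, C_2 ≅ Z^18.

∂_1: C_1 → C_0 maps an edge to its endpoints' difference, ∂[p,q] = q − p. For instance
  ∂[v_7,v_8] = [v_8] − [v_7].
The 9×27 boundary matrix has rank 8 and Smith normal form diag(1,1,1,1,1,1,1,1).

∂_2: C_2 → C_1 acts by ∂[p,q,r] = [q,r] − [p,r] + [p,q]. For instance
  ∂[v_2,v_4,v_6] = [v_4,v_6] − [v_2,v_6] + [v_2,v_4],
  ∂[v_0,v_6,v_8] = [v_6,v_8] − [v_0,v_8] + [v_0,v_6].
The resulting 27×18 matrix has rank 18, and its Smith normal form has invariant factors (1,1,1,1,1,1,1,1,1,1,1,1,1,1,1,1,1,2).

From H_k ≅ ker(∂_k) / im(∂_{k+1}) we obtain:

  H_0: rank C_0 − rank ∂_1 = 9 − 8 = 1, and the invariant factors of ∂_1 are all 1, so H_0 ≅ Z.
  H_1: rank ker ∂_1 − rank ∂_2 = (27 − 8) − 18 = 1, and ∂_2 has invariant factor 2 > 1, so H_1 ≅ Z × Z/2.
  H_2: rank ker ∂_2 − rank ∂_3 = (18 − 18) − 0 = 0, and there is no ∂_3, so H_2 ≅ 0.

Hence the Betti numbers are b_0 = 1, b_1 = 1, b_2 = 0.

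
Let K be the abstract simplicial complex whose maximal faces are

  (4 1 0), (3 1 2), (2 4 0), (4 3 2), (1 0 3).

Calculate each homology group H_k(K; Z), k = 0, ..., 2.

Fix the vertex order 0 < 1 < 2 < 3 < 4 and write every simplex with vertices in increasing order. Then dim K = 2 and the simplices of K are:

  0-simplices (5): [0], [1], [2], [3], [4]
  1-simplices (10): [0,1], [0,2], [0,3], [0,4], [1,2], [1,3], [1,4], [2,3], [2,4], [3,4]
  2-simplices (5): [0,1,3], [0,1,4], [0,2,4], [1,2,3], [2,3,4]

Hence C_0 ≅ Z^5, C_1 ≅ Z^10, C_2 ≅ Z^5.

The boundary map ∂_1: C_1 → C_0 maps an edge to its endpoints' difference, ∂[p,q] = q − p. For instance
  ∂[1,2] = [2] − [1].
This gives a 5×10 integer matrix of rank 4; reducing to Smith normal form yields diagonal entries (1,1,1,1).

The boundary map ∂_2: C_2 → C_1 acts by ∂[p,q,r] = [q,r] − [p,r] + [p,q]. For instance
  ∂[2,3,4] = [3,4] − [2,4] + [2,3],
  ∂[0,1,4] = [1,4] − [0,4] + [0,1].
The 10×5 boundary matrix has rank 5 and Smith normal form diag(1,1,1,1,1).

Now H_k = ker ∂_k / im ∂_{k+1}, so:

  H_0: rank C_0 − rank ∂_1 = 5 − 4 = 1, and the invariant factors of ∂_1 are all 1, so H_0 ≅ Z.
  H_1: rank ker ∂_1 − rank ∂_2 = (10 − 4) − 5 = 1, and the invariant factors of ∂_2 are all 1, so H_1 ≅ Z.
  H_2: rank ker ∂_2 − rank ∂_3 = (5 − 5) − 0 = 0, and there is no ∂_3, so H_2 ≅ 0.

H_0 ≅ Z,  H_1 ≅ Z,  H_2 = 0.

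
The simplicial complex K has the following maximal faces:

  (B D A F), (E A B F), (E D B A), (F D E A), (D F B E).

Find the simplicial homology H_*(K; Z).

H_0 ≅ Z,  H_1 = 0,  H_2 = 0,  H_3 ≅ Z.

K has 5 vertices, 10 edges, 10 triangles, 5 3-simplices.
rank ∂_0 = 0, rank ∂_1 = 4 ⇒ b_0 = 5 − 0 − 4 = 1; all invariant factors of ∂_1 are 1 so no torsion. So H_0 ≅ Z.
rank ∂_1 = 4, rank ∂_2 = 6 ⇒ b_1 = 10 − 4 − 6 = 0; all invariant factors of ∂_2 are 1 so no torsion. So H_1 ≅ 0.
rank ∂_2 = 6, rank ∂_3 = 4 ⇒ b_2 = 10 − 6 − 4 = 0; all invariant factors of ∂_3 are 1 so no torsion. So H_2 ≅ 0.
rank ∂_3 = 4, rank ∂_4 = 0 ⇒ b_3 = 5 − 4 − 0 = 1. So H_3 ≅ Z.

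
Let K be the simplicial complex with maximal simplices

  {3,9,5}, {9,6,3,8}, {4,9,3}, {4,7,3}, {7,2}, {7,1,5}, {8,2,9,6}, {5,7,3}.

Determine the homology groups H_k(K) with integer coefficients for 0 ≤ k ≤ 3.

H_0 = Z,  H_1 = Z,  H_2 = 0,  H_3 = 0.

We work with the vertex ordering 1 < 2 < 3 < 4 < 5 < 6 < 7 < 8 < 9. The simplices of K, each written with vertices in increasing order, are:

  0-simplices (9): [1], [2], [3], [4], [5], [6], [7], [8], [9]
  1-simplices (19): [1,5], [1,7], [2,6], [2,7], [2,8], [2,9], [3,4], [3,5], [3,6], [3,7], [3,8], [3,9], [4,7], [4,9], [5,7], [5,9], [6,8], [6,9], [8,9]
  2-simplices (12): [1,5,7], [2,6,8], [2,6,9], [2,8,9], [3,4,7], [3,4,9], [3,5,7], [3,5,9], [3,6,8], [3,6,9], [3,8,9], [6,8,9]
  3-simplices (2): [2,6,8,9], [3,6,8,9]

Hence C_0 ≅ Z^9, C_1 ≅ Z^19, C_2 ≅ Z^12, C_3 ≅ Z^2.

∂_1: C_1 → C_0 is given by ∂[p,q] = [q] − [p]. For instance
  ∂[4,9] = [9] − [4].
As a 9×19 matrix over Z this has rank 8, with invariant factors (1,1,1,1,1,1,1,1).

The boundary map ∂_2: C_2 → C_1 maps a triangle to the signed sum of its edges. For instance
  ∂[6,8,9] = [8,9] − [6,9] + [6,8],
  ∂[3,5,9] = [5,9] − [3,9] + [3,5].
The resulting 19×12 matrix has rank 10, and its Smith normal form has invariant factors (1,1,1,1,1,1,1,1,1,1).

Boundary ∂_3: C_3 → C_2 sends each 3-simplex σ to the alternating sum Σ_i (−1)^i (σ with its i-th vertex removed). For instance
  ∂[2,6,8,9] = [6,8,9] − [2,8,9] + [2,6,9] − [2,6,8],
  ∂[3,6,8,9] = [6,8,9] − [3,8,9] + [3,6,9] − [3,6,8].
This gives a 12×2 integer matrix of rank 2; reducing to Smith normal form yields diagonal entries (1,1).

From H_k ≅ ker(∂_k) / im(∂_{k+1}) we obtain:

  H_0: rank C_0 − rank ∂_1 = 9 − 8 = 1, and the invariant factors of ∂_1 are all 1, so H_0 ≅ Z.
  H_1: rank ker ∂_1 − rank ∂_2 = (19 − 8) − 10 = 1, and the invariant factors of ∂_2 are all 1, so H_1 ≅ Z.
  H_2: rank ker ∂_2 − rank ∂_3 = (12 − 10) − 2 = 0, and the invariant factors of ∂_3 are all 1, so H_2 ≅ 0.
  H_3: rank ker ∂_3 − rank ∂_4 = (2 − 2) − 0 = 0, and there is no ∂_4, so H_3 ≅ 0.

As a check, the Euler characteristic is 9 − 19 + 12 − 2 = 0, which agrees with 1 − 1 + 0 − 0 = 0.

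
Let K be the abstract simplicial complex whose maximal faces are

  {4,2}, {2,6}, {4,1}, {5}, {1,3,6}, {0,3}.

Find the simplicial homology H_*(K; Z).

H_0 = Z^2,  H_1 = Z,  H_2 = 0.

Order the vertices as 0 < 1 < 2 < 3 < 4 < 5 < 6. Listing each simplex with vertices in this order, K has dimension 2 with simplices:

  0-simplices (7): [0], [1], [2], [3], [4], [5], [6]
  1-simplices (7): [0,3], [1,3], [1,4], [1,6], [2,4], [2,6], [3,6]
  2-simplices (1): [1,3,6]

so the chain groups are C_0 ≅ Z^7, C_1 ≅ Z^7, C_2 ≅ Z^1.

∂_1: C_1 → C_0 maps an edge to its endpoints' difference, ∂[p,q] = q − p.
As a 7×7 matrix over Z this has rank 5, with invariant factors (1,1,1,1,1).

∂_2: C_2 → C_1 sends each 2-simplex [p,q,r] to [q,r] − [p,r] + [p,q]. For instance
  ∂[1,3,6] = [3,6] − [1,6] + [1,3].
The 7×1 boundary matrix has rank 1 and Smith normal form diag(1).

From H_k ≅ ker(∂_k) / im(∂_{k+1}) we obtain:

  H_0: rank C_0 − rank ∂_1 = 7 − 5 = 2, and the invariant factors of ∂_1 are all 1, so H_0 ≅ Z^2.
  H_1: rank ker ∂_1 − rank ∂_2 = (7 − 5) − 1 = 1, and the invariant factors of ∂_2 are all 1, so H_1 ≅ Z.
  H_2: rank ker ∂_2 − rank ∂_3 = (1 − 1) − 0 = 0, and there is no ∂_3, so H_2 ≅ 0.

As a check, the Euler characteristic is 7 − 7 + 1 = 1, which agrees with 2 − 1 + 0 = 1.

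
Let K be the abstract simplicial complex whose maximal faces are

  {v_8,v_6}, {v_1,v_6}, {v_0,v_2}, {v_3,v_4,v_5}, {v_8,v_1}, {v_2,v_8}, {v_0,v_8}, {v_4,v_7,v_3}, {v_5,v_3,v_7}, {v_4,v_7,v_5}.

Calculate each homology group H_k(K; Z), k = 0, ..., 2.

K has 9 vertices, 12 edges, 4 triangles.
rank ∂_0 = 0, rank ∂_1 = 7 ⇒ b_0 = 9 − 0 − 7 = 2; all invariant factors of ∂_1 are 1 so no torsion. So H_0 ≅ Z^2.
rank ∂_1 = 7, rank ∂_2 = 3 ⇒ b_1 = 12 − 7 − 3 = 2; all invariant factors of ∂_2 are 1 so no torsion. So H_1 ≅ Z^2.
rank ∂_2 = 3, rank ∂_3 = 0 ⇒ b_2 = 4 − 3 − 0 = 1. So H_2 ≅ Z.

H_0 ≅ Z^2,  H_1 ≅ Z^2,  H_2 ≅ Z.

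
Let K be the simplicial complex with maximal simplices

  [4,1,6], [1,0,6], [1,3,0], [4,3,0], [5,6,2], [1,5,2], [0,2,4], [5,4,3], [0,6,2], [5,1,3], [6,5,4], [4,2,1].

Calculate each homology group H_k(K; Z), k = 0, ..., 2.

H_0 = Z,  H_1 = Z_2,  H_2 = 0.

Order the vertices as 0 < 1 < 2 < 3 < 4 < 5 < 6. Listing each simplex with vertices in this order, K has dimension 2 with simplices:

  0-simplices (7): [0], [1], [2], [3], [4], [5], [6]
  1-simplices (18): [0,1], [0,2], [0,3], [0,4], [0,6], [1,2], [1,3], [1,4], [1,5], [1,6], [2,4], [2,5], [2,6], [3,4], [3,5], [4,5], [4,6], [5,6]
  2-simplices (12): [0,1,3], [0,1,6], [0,2,4], [0,2,6], [0,3,4], [1,2,4], [1,2,5], [1,3,5], [1,4,6], [2,5,6], [3,4,5], [4,5,6]

Hence C_0 ≅ Z^7, C_1 ≅ Z^18, C_2 ≅ Z^12.

The boundary map ∂_1: C_1 → C_0 sends each edge [p,q] (with p < q) to q − p.
The 7×18 boundary matrix has rank 6 and Smith normal form diag(1,1,1,1,1,1).

∂_2: C_2 → C_1 maps a triangle to the signed sum of its edges. For instance
  ∂[0,2,4] = [2,4] − [0,4] + [0,2],
  ∂[0,3,4] = [3,4] − [0,4] + [0,3].
This gives a 18×12 integer matrix of rank 12; reducing to Smith normal form yields diagonal entries (1,1,1,1,1,1,1,1,1,1,1,2).

From H_k ≅ ker(∂_k) / im(∂_{k+1}) we obtain:

  H_0: rank C_0 − rank ∂_1 = 7 − 6 = 1, and the invariant factors of ∂_1 are all 1, so H_0 = Z.
  H_1: rank ker ∂_1 − rank ∂_2 = (18 − 6) − 12 = 0, and ∂_2 has invariant factor 2 > 1, so H_1 = Z_2.
  H_2: rank ker ∂_2 − rank ∂_3 = (12 − 12) − 0 = 0, and there is no ∂_3, so H_2 = 0.

(K is a triangulation of the real projective plane RP^2.)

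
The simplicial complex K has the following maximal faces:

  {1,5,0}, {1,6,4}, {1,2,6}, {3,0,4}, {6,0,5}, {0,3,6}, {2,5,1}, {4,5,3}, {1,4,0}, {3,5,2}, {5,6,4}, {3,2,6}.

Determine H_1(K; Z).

Fix the vertex order 0 < 1 < 2 < 3 < 4 < 5 < 6 and write every simplex with vertices in increasing order. Then dim K = 2 and the simplices of K are:

  0-simplices (7): [0], [1], [2], [3], [4], [5], [6]
  1-simplices (18): [0,1], [0,3], [0,4], [0,5], [0,6], [1,2], [1,4], [1,5], [1,6], [2,3], [2,5], [2,6], [3,4], [3,5], [3,6], [4,5], [4,6], [5,6]
  2-simplices (12): [0,1,4], [0,1,5], [0,3,4], [0,3,6], [0,5,6], [1,2,5], [1,2,6], [1,4,6], [2,3,5], [2,3,6], [3,4,5], [4,5,6]

so the chain groups are C_0 ≅ Z^7, C_1 ≅ Z^18, C_2 ≅ Z^12.

∂_1: C_1 → C_0 maps an edge to its endpoints' difference, ∂[p,q] = q − p. For instance
  ∂[3,5] = [5] − [3].
The resulting 7×18 matrix has rank 6, and its Smith normal form has invariant factors (1,1,1,1,1,1).

Boundary ∂_2: C_2 → C_1 sends each 2-simplex [p,q,r] to [q,r] − [p,r] + [p,q]. For instance
  ∂[2,3,6] = [3,6] − [2,6] + [2,3],
  ∂[1,2,6] = [2,6] − [1,6] + [1,2].
This gives a 18×12 integer matrix of rank 12; reducing to Smith normal form yields diagonal entries (1,1,1,1,1,1,1,1,1,1,1,2).

From H_k ≅ ker(∂_k) / im(∂_{k+1}) we obtain:

  H_1: rank ker ∂_1 − rank ∂_2 = (18 − 6) − 12 = 0, and ∂_2 has invariant factor 2 > 1, so H_1 ≅ Z/2.

H_1 = Z/2.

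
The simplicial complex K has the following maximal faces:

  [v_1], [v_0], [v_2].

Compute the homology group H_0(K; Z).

Take the total order v_0 < v_1 < v_2 on the vertex set. Then K (dimension 0) consists of the simplices:

  0-simplices (3): [v_0], [v_1], [v_2]

Hence C_0 ≅ Z^3.

From H_k ≅ ker(∂_k) / im(∂_{k+1}) we obtain:

  H_0: rank C_0 − rank ∂_1 = 3 − 0 = 3, and there is no ∂_1, so H_0 ≅ Z^3.

(K is a triangulation of a set of 3 points.)

H_0 ≅ Z^3.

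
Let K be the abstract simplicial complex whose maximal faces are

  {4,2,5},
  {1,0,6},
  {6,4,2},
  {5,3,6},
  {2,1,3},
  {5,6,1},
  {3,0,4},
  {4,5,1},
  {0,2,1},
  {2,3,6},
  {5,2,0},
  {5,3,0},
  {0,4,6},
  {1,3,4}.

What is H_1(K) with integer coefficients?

H_1 ≅ Z^2.

We work with the vertex ordering 0 < 1 < 2 < 3 < 4 < 5 < 6. The simplices of K, each written with vertices in increasing order, are:

  0-simplices (7): [0], [1], [2], [3], [4], [5], [6]
  1-simplices (21): [0,1], [0,2], [0,3], [0,4], [0,5], [0,6], [1,2], [1,3], [1,4], [1,5], [1,6], [2,3], [2,4], [2,5], [2,6], [3,4], [3,5], [3,6], [4,5], [4,6], [5,6]
  2-simplices (14): [0,1,2], [0,1,6], [0,2,5], [0,3,4], [0,3,5], [0,4,6], [1,2,3], [1,3,4], [1,4,5], [1,5,6], [2,3,6], [2,4,5], [2,4,6], [3,5,6]

so the chain groups are C_0 ≅ Z^7, C_1 ≅ Z^21, C_2 ≅ Z^14.

∂_1: C_1 → C_0 maps an edge to its endpoints' difference, ∂[p,q] = q − p. For instance
  ∂[4,6] = [6] − [4].
The 7×21 boundary matrix has rank 6 and Smith normal form diag(1,1,1,1,1,1).

∂_2: C_2 → C_1 maps a triangle to the signed sum of its edges. For instance
  ∂[2,4,5] = [4,5] − [2,5] + [2,4],
  ∂[1,2,3] = [2,3] − [1,3] + [1,2].
This gives a 21×14 integer matrix of rank 13; reducing to Smith normal form yields diagonal entries (1,1,1,1,1,1,1,1,1,1,1,1,1).

Now H_k = ker ∂_k / im ∂_{k+1}, so:

  H_1: rank ker ∂_1 − rank ∂_2 = (21 − 6) − 13 = 2, and the invariant factors of ∂_2 are all 1, so H_1 = Z^2.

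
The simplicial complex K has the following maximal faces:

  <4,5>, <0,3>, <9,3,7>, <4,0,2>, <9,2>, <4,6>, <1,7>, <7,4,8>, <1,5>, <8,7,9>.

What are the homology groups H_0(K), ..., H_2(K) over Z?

H_0 ≅ Z,  H_1 ≅ Z^3,  H_2 = 0.

Fix the vertex order 0 < 1 < 2 < 3 < 4 < 5 < 6 < 7 < 8 < 9 and write every simplex with vertices in increasing order. Then dim K = 2 and the simplices of K are:

  0-simplices (10): [0], [1], [2], [3], [4], [5], [6], [7], [8], [9]
  1-simplices (16): [0,2], [0,3], [0,4], [1,5], [1,7], [2,4], [2,9], [3,7], [3,9], [4,5], [4,6], [4,7], [4,8], [7,8], [7,9], [8,9]
  2-simplices (4): [0,2,4], [3,7,9], [4,7,8], [7,8,9]

so the chain groups are C_0 ≅ Z^10, C_1 ≅ Z^16, C_2 ≅ Z^4.

∂_1: C_1 → C_0 is given by ∂[p,q] = [q] − [p]. For instance
  ∂[1,5] = [5] − [1].
This gives a 10×16 integer matrix of rank 9; reducing to Smith normal form yields diagonal entries (1,1,1,1,1,1,1,1,1).

Boundary ∂_2: C_2 → C_1 maps a triangle to the signed sum of its edges. For instance
  ∂[3,7,9] = [7,9] − [3,9] + [3,7],
  ∂[7,8,9] = [8,9] − [7,9] + [7,8].
As a 16×4 matrix over Z this has rank 4, with invariant factors (1,1,1,1).

From H_k ≅ ker(∂_k) / im(∂_{k+1}) we obtain:

  H_0: rank C_0 − rank ∂_1 = 10 − 9 = 1, and the invariant factors of ∂_1 are all 1, so H_0 = Z.
  H_1: rank ker ∂_1 − rank ∂_2 = (16 − 9) − 4 = 3, and the invariant factors of ∂_2 are all 1, so H_1 = Z^3.
  H_2: rank ker ∂_2 − rank ∂_3 = (4 − 4) − 0 = 0, and there is no ∂_3, so H_2 = 0.

As a check, the Euler characteristic is 10 − 16 + 4 = -2, which agrees with 1 − 3 + 0 = -2.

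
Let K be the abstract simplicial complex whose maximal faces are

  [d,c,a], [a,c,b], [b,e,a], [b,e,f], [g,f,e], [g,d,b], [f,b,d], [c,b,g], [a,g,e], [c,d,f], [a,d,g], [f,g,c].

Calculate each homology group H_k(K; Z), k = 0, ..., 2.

H_0 = Z,  H_1 = Z/2,  H_2 = 0.

Fix the vertex order a < b < c < d < e < f < g and write every simplex with vertices in increasing order. Then dim K = 2 and the simplices of K are:

  0-simplices (7): a, b, c, d, e, f, g
  1-simplices (18): ab, ac, ad, ae, ag, bc, bd, be, bf, bg, cd, cf, cg, df, dg, ef, eg, fg
  2-simplices (12): abc, abe, acd, adg, aeg, bcg, bdf, bdg, bef, cdf, cfg, efg

Hence C_0 ≅ Z^7, C_1 ≅ Z^18, C_2 ≅ Z^12.

Boundary ∂_1: C_1 → C_0 is given by ∂[p,q] = [q] − [p].
The 7×18 boundary matrix has rank 6 and Smith normal form diag(1,1,1,1,1,1).

∂_2: C_2 → C_1 acts by ∂[p,q,r] = [q,r] − [p,r] + [p,q]. For instance
  ∂bdg = dg − bg + bd,
  ∂cfg = fg − cg + cf.
This gives a 18×12 integer matrix of rank 12; reducing to Smith normal form yields diagonal entries (1,1,1,1,1,1,1,1,1,1,1,2).

Reading off H_k = ker ∂_k / im ∂_{k+1}:

  H_0: rank C_0 − rank ∂_1 = 7 − 6 = 1, and the invariant factors of ∂_1 are all 1, so H_0 ≅ Z.
  H_1: rank ker ∂_1 − rank ∂_2 = (18 − 6) − 12 = 0, and ∂_2 has invariant factor 2 > 1, so H_1 ≅ Z/2.
  H_2: rank ker ∂_2 − rank ∂_3 = (12 − 12) − 0 = 0, and there is no ∂_3, so H_2 ≅ 0.

As a check, the Euler characteristic is 7 − 18 + 12 = 1, which agrees with 1 − 0 + 0 = 1.
(K is a triangulation of the real projective plane RP^2.)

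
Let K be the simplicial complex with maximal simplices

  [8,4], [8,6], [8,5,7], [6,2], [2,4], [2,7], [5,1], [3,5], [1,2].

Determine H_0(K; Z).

We work with the vertex ordering 1 < 2 < 3 < 4 < 5 < 6 < 7 < 8. The simplices of K, each written with vertices in increasing order, are:

  0-simplices (8): [1], [2], [3], [4], [5], [6], [7], [8]
  1-simplices (11): [1,2], [1,5], [2,4], [2,6], [2,7], [3,5], [4,8], [5,7], [5,8], [6,8], [7,8]
  2-simplices (1): [5,7,8]

Hence C_0 ≅ Z^8, C_1 ≅ Z^11, C_2 ≅ Z^1.

The boundary map ∂_1: C_1 → C_0 sends each edge [p,q] (with p < q) to q − p.
As a 8×11 matrix over Z this has rank 7, with invariant factors (1,1,1,1,1,1,1).

∂_2: C_2 → C_1 maps a triangle to the signed sum of its edges. For instance
  ∂[5,7,8] = [7,8] − [5,8] + [5,7].
The resulting 11×1 matrix has rank 1, and its Smith normal form has invariant factors (1).

Computing H_k = (kernel of ∂_k) / (image of ∂_{k+1}):

  H_0: rank C_0 − rank ∂_1 = 8 − 7 = 1, and the invariant factors of ∂_1 are all 1, so H_0 ≅ Z.

H_0 = Z.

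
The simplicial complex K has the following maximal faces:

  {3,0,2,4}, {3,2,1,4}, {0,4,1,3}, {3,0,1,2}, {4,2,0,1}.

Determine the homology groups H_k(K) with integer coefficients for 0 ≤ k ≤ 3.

K has 5 vertices, 10 edges, 10 triangles, 5 3-simplices.
rank ∂_0 = 0, rank ∂_1 = 4 ⇒ b_0 = 5 − 0 − 4 = 1; all invariant factors of ∂_1 are 1 so no torsion. So H_0 = Z.
rank ∂_1 = 4, rank ∂_2 = 6 ⇒ b_1 = 10 − 4 − 6 = 0; all invariant factors of ∂_2 are 1 so no torsion. So H_1 = 0.
rank ∂_2 = 6, rank ∂_3 = 4 ⇒ b_2 = 10 − 6 − 4 = 0; all invariant factors of ∂_3 are 1 so no torsion. So H_2 = 0.
rank ∂_3 = 4, rank ∂_4 = 0 ⇒ b_3 = 5 − 4 − 0 = 1. So H_3 = Z.

H_0 ≅ Z,  H_1 = 0,  H_2 = 0,  H_3 ≅ Z.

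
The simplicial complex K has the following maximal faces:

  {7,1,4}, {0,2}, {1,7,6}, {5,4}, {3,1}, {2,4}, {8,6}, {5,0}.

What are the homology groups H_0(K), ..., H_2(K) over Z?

Take the total order 0 < 1 < 2 < 3 < 4 < 5 < 6 < 7 < 8 on the vertex set. Then K (dimension 2) consists of the simplices:

  0-simplices (9): [0], [1], [2], [3], [4], [5], [6], [7], [8]
  1-simplices (11): [0,2], [0,5], [1,3], [1,4], [1,6], [1,7], [2,4], [4,5], [4,7], [6,7], [6,8]
  2-simplices (2): [1,4,7], [1,6,7]

giving chain groups C_0 ≅ Z^9, C_1 ≅ Z^11, C_2 ≅ Z^2.

∂_1: C_1 → C_0 is given by ∂[p,q] = [q] − [p].
As a 9×11 matrix over Z this has rank 8, with invariant factors (1,1,1,1,1,1,1,1).

The boundary map ∂_2: C_2 → C_1 sends each 2-simplex [p,q,r] to [q,r] − [p,r] + [p,q]. For instance
  ∂[1,4,7] = [4,7] − [1,7] + [1,4],
  ∂[1,6,7] = [6,7] − [1,7] + [1,6].
This gives a 11×2 integer matrix of rank 2; reducing to Smith normal form yields diagonal entries (1,1).

Now H_k = ker ∂_k / im ∂_{k+1}, so:

  H_0: rank C_0 − rank ∂_1 = 9 − 8 = 1, and the invariant factors of ∂_1 are all 1, so H_0 ≅ Z.
  H_1: rank ker ∂_1 − rank ∂_2 = (11 − 8) − 2 = 1, and the invariant factors of ∂_2 are all 1, so H_1 ≅ Z.
  H_2: rank ker ∂_2 − rank ∂_3 = (2 − 2) − 0 = 0, and there is no ∂_3, so H_2 ≅ 0.

As a check, the Euler characteristic is 9 − 11 + 2 = 0, which agrees with 1 − 1 + 0 = 0.

H_0 = Z,  H_1 = Z,  H_2 = 0.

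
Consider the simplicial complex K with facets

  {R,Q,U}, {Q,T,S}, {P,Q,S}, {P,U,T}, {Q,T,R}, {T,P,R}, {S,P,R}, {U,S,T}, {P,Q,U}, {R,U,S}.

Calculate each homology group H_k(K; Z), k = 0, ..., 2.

K has 6 vertices, 15 edges, 10 triangles.
rank ∂_0 = 0, rank ∂_1 = 5 ⇒ b_0 = 6 − 0 − 5 = 1; all invariant factors of ∂_1 are 1 so no torsion. So H_0 = Z.
rank ∂_1 = 5, rank ∂_2 = 10 ⇒ b_1 = 15 − 5 − 10 = 0; ∂_2 has invariant factor(s) [2] giving torsion. So H_1 = Z/2.
rank ∂_2 = 10, rank ∂_3 = 0 ⇒ b_2 = 10 − 10 − 0 = 0. So H_2 = 0.

H_0 = Z,  H_1 = Z/2,  H_2 = 0.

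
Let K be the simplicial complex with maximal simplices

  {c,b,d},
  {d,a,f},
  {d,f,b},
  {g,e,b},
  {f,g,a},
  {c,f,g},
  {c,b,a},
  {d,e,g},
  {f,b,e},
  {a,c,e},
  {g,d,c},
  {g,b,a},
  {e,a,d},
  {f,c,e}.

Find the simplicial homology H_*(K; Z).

H_0 ≅ Z,  H_1 ≅ Z^2,  H_2 ≅ Z.

Take the total order a < b < c < d < e < f < g on the vertex set. Then K (dimension 2) consists of the simplices:

  0-simplices (7): a, b, c, d, e, f, g
  1-simplices (21): ab, ac, ad, ae, af, ag, bc, bd, be, bf, bg, cd, ce, cf, cg, de, df, dg, ef, eg, fg
  2-simplices (14): abc, abg, ace, ade, adf, afg, bcd, bdf, bef, beg, cdg, cef, cfg, deg

so the chain groups are C_0 ≅ Z^7, C_1 ≅ Z^21, C_2 ≅ Z^14.

Boundary ∂_1: C_1 → C_0 is given by ∂[p,q] = [q] − [p]. For instance
  ∂de = e − d.
The resulting 7×21 matrix has rank 6, and its Smith normal form has invariant factors (1,1,1,1,1,1).

The boundary map ∂_2: C_2 → C_1 acts by ∂[p,q,r] = [q,r] − [p,r] + [p,q]. For instance
  ∂abc = bc − ac + ab,
  ∂ace = ce − ae + ac.
The 21×14 boundary matrix has rank 13 and Smith normal form diag(1,1,1,1,1,1,1,1,1,1,1,1,1).

From H_k ≅ ker(∂_k) / im(∂_{k+1}) we obtain:

  H_0: rank C_0 − rank ∂_1 = 7 − 6 = 1, and the invariant factors of ∂_1 are all 1, so H_0 ≅ Z.
  H_1: rank ker ∂_1 − rank ∂_2 = (21 − 6) − 13 = 2, and the invariant factors of ∂_2 are all 1, so H_1 ≅ Z^2.
  H_2: rank ker ∂_2 − rank ∂_3 = (14 − 13) − 0 = 1, and there is no ∂_3, so H_2 ≅ Z.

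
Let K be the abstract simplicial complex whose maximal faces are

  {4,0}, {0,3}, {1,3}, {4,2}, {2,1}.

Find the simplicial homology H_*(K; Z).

We work with the vertex ordering 0 < 1 < 2 < 3 < 4. The simplices of K, each written with vertices in increasing order, are:

  0-simplices (5): [0], [1], [2], [3], [4]
  1-simplices (5): [0,3], [0,4], [1,2], [1,3], [2,4]

giving chain groups C_0 ≅ Z^5, C_1 ≅ Z^5.

Boundary ∂_1: C_1 → C_0 maps an edge to its endpoints' difference, ∂[p,q] = q − p. For instance
  ∂[0,4] = [4] − [0].
The 5×5 boundary matrix has rank 4 and Smith normal form diag(1,1,1,1).

Now H_k = ker ∂_k / im ∂_{k+1}, so:

  H_0: rank C_0 − rank ∂_1 = 5 − 4 = 1, and the invariant factors of ∂_1 are all 1, so H_0 ≅ Z.
  H_1: rank ker ∂_1 − rank ∂_2 = (5 − 4) − 0 = 1, and there is no ∂_2, so H_1 ≅ Z.

H_0 = Z,  H_1 = Z.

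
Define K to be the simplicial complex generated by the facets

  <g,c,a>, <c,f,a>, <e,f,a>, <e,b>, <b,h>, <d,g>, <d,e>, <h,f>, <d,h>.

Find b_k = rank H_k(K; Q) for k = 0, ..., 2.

Fix the vertex order a < b < c < d < e < f < g < h and write every simplex with vertices in increasing order. Then dim K = 2 and the simplices of K are:

  0-simplices (8): a, b, c, d, e, f, g, h
  1-simplices (13): ac, ae, af, ag, be, bh, cf, cg, de, dg, dh, ef, fh
  2-simplices (3): acf, acg, aef

giving chain groups C_0 ≅ Z^8, C_1 ≅ Z^13, C_2 ≅ Z^3.

Boundary ∂_1: C_1 → C_0 is given by ∂[p,q] = [q] − [p].
This gives a 8×13 integer matrix of rank 7; reducing to Smith normal form yields diagonal entries (1,1,1,1,1,1,1).

Boundary ∂_2: C_2 → C_1 maps a triangle to the signed sum of its edges. For instance
  ∂aef = ef − af + ae,
  ∂acg = cg − ag + ac.
This gives a 13×3 integer matrix of rank 3; reducing to Smith normal form yields diagonal entries (1,1,1).

Now H_k = ker ∂_k / im ∂_{k+1}, so:

  H_0: rank C_0 − rank ∂_1 = 8 − 7 = 1, and the invariant factors of ∂_1 are all 1, so H_0 = Z.
  H_1: rank ker ∂_1 − rank ∂_2 = (13 − 7) − 3 = 3, and the invariant factors of ∂_2 are all 1, so H_1 = Z^3.
  H_2: rank ker ∂_2 − rank ∂_3 = (3 − 3) − 0 = 0, and there is no ∂_3, so H_2 = 0.

Hence the Betti numbers are b_0 = 1, b_1 = 3, b_2 = 0.

b_0 = 1, b_1 = 3, b_2 = 0.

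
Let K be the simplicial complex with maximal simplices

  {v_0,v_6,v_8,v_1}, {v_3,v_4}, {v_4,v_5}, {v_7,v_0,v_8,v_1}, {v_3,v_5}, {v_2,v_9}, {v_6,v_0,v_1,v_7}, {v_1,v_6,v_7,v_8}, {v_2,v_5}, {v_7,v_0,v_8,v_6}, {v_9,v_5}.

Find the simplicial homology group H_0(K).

H_0 = Z^2.

Order the vertices as v_0 < v_1 < v_2 < v_3 < v_4 < v_5 < v_6 < v_7 < v_8 < v_9. Listing each simplex with vertices in this order, K has dimension 3 with simplices:

  0-simplices (10): [v_0], [v_1], [v_2], [v_3], [v_4], [v_5], [v_6], [v_7], [v_8], [v_9]
  1-simplices (16): (16 of them)
  2-simplices (10): [v_0,v_1,v_6], [v_0,v_1,v_7], [v_0,v_1,v_8], [v_0,v_6,v_7], [v_0,v_6,v_8], [v_0,v_7,v_8], [v_1,v_6,v_7], [v_1,v_6,v_8], [v_1,v_7,v_8], [v_6,v_7,v_8]
  3-simplices (5): [v_0,v_1,v_6,v_7], [v_0,v_1,v_6,v_8], [v_0,v_1,v_7,v_8], [v_0,v_6,v_7,v_8], [v_1,v_6,v_7,v_8]

so the chain groups are C_0 ≅ Z^10, C_1 ≅ Z^16, C_2 ≅ Z^10, C_3 ≅ Z^5.

∂_1: C_1 → C_0 sends each edge [p,q] (with p < q) to q − p. For instance
  ∂[v_0,v_8] = [v_8] − [v_0].
The 10×16 boundary matrix has rank 8 and Smith normal form diag(1,1,1,1,1,1,1,1).

Boundary ∂_2: C_2 → C_1 acts by ∂[p,q,r] = [q,r] − [p,r] + [p,q]. For instance
  ∂[v_1,v_7,v_8] = [v_7,v_8] − [v_1,v_8] + [v_1,v_7],
  ∂[v_0,v_1,v_8] = [v_1,v_8] − [v_0,v_8] + [v_0,v_1].
As a 16×10 matrix over Z this has rank 6, with invariant factors (1,1,1,1,1,1).

Boundary ∂_3: C_3 → C_2 sends each 3-simplex σ to the alternating sum Σ_i (−1)^i (σ with its i-th vertex removed). For instance
  ∂[v_0,v_6,v_7,v_8] = [v_6,v_7,v_8] − [v_0,v_7,v_8] + [v_0,v_6,v_8] − [v_0,v_6,v_7],
  ∂[v_0,v_1,v_7,v_8] = [v_1,v_7,v_8] − [v_0,v_7,v_8] + [v_0,v_1,v_8] − [v_0,v_1,v_7].
This gives a 10×5 integer matrix of rank 4; reducing to Smith normal form yields diagonal entries (1,1,1,1).

Computing H_k = (kernel of ∂_k) / (image of ∂_{k+1}):

  H_0: rank C_0 − rank ∂_1 = 10 − 8 = 2, and the invariant factors of ∂_1 are all 1, so H_0 ≅ Z^2.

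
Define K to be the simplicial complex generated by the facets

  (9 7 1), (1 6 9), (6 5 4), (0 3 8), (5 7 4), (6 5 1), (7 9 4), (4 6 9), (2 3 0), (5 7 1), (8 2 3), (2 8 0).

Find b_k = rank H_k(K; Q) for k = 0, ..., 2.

b_0 = 2, b_1 = 0, b_2 = 2.

Order the vertices as 0 < 1 < 2 < 3 < 4 < 5 < 6 < 7 < 8 < 9. Listing each simplex with vertices in this order, K has dimension 2 with simplices:

  0-simplices (10): [0], [1], [2], [3], [4], [5], [6], [7], [8], [9]
  1-simplices (18): [0,2], [0,3], [0,8], [1,5], [1,6], [1,7], [1,9], [2,3], [2,8], [3,8], [4,5], [4,6], [4,7], [4,9], [5,6], [5,7], [6,9], [7,9]
  2-simplices (12): [0,2,3], [0,2,8], [0,3,8], [1,5,6], [1,5,7], [1,6,9], [1,7,9], [2,3,8], [4,5,6], [4,5,7], [4,6,9], [4,7,9]

so the chain groups are C_0 ≅ Z^10, C_1 ≅ Z^18, C_2 ≅ Z^12.

Boundary ∂_1: C_1 → C_0 maps an edge to its endpoints' difference, ∂[p,q] = q − p.
The resulting 10×18 matrix has rank 8, and its Smith normal form has invariant factors (1,1,1,1,1,1,1,1).

Boundary ∂_2: C_2 → C_1 acts by ∂[p,q,r] = [q,r] − [p,r] + [p,q]. For instance
  ∂[4,7,9] = [7,9] − [4,9] + [4,7],
  ∂[0,2,3] = [2,3] − [0,3] + [0,2].
As a 18×12 matrix over Z this has rank 10, with invariant factors (1,1,1,1,1,1,1,1,1,1).

Reading off H_k = ker ∂_k / im ∂_{k+1}:

  H_0: rank C_0 − rank ∂_1 = 10 − 8 = 2, and the invariant factors of ∂_1 are all 1, so H_0 ≅ Z^2.
  H_1: rank ker ∂_1 − rank ∂_2 = (18 − 8) − 10 = 0, and the invariant factors of ∂_2 are all 1, so H_1 ≅ 0.
  H_2: rank ker ∂_2 − rank ∂_3 = (12 − 10) − 0 = 2, and there is no ∂_3, so H_2 ≅ Z^2.

Hence the Betti numbers are b_0 = 2, b_1 = 0, b_2 = 2.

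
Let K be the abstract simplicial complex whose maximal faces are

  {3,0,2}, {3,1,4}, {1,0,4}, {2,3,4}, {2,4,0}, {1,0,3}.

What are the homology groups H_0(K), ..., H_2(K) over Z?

H_0 = Z,  H_1 = 0,  H_2 = Z.

Take the total order 0 < 1 < 2 < 3 < 4 on the vertex set. Then K (dimension 2) consists of the simplices:

  0-simplices (5): [0], [1], [2], [3], [4]
  1-simplices (9): [0,1], [0,2], [0,3], [0,4], [1,3], [1,4], [2,3], [2,4], [3,4]
  2-simplices (6): [0,1,3], [0,1,4], [0,2,3], [0,2,4], [1,3,4], [2,3,4]

so the chain groups are C_0 ≅ Z^5, C_1 ≅ Z^9, C_2 ≅ Z^6.

The boundary map ∂_1: C_1 → C_0 is given by ∂[p,q] = [q] − [p].
The resulting 5×9 matrix has rank 4, and its Smith normal form has invariant factors (1,1,1,1).

Boundary ∂_2: C_2 → C_1 acts by ∂[p,q,r] = [q,r] − [p,r] + [p,q]. For instance
  ∂[2,3,4] = [3,4] − [2,4] + [2,3],
  ∂[0,2,3] = [2,3] − [0,3] + [0,2].
As a 9×6 matrix over Z this has rank 5, with invariant factors (1,1,1,1,1).

From H_k ≅ ker(∂_k) / im(∂_{k+1}) we obtain:

  H_0: rank C_0 − rank ∂_1 = 5 − 4 = 1, and the invariant factors of ∂_1 are all 1, so H_0 ≅ Z.
  H_1: rank ker ∂_1 − rank ∂_2 = (9 − 4) − 5 = 0, and the invariant factors of ∂_2 are all 1, so H_1 ≅ 0.
  H_2: rank ker ∂_2 − rank ∂_3 = (6 − 5) − 0 = 1, and there is no ∂_3, so H_2 ≅ Z.

As a check, the Euler characteristic is 5 − 9 + 6 = 2, which agrees with 1 − 0 + 1 = 2.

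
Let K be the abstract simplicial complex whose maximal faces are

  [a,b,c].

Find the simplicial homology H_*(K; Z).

H_0 = Z,  H_1 = 0,  H_2 = 0.

K has 3 vertices, 3 edges, 1 triangle.
rank ∂_0 = 0, rank ∂_1 = 2 ⇒ b_0 = 3 − 0 − 2 = 1; all invariant factors of ∂_1 are 1 so no torsion. So H_0 ≅ Z.
rank ∂_1 = 2, rank ∂_2 = 1 ⇒ b_1 = 3 − 2 − 1 = 0; all invariant factors of ∂_2 are 1 so no torsion. So H_1 ≅ 0.
rank ∂_2 = 1, rank ∂_3 = 0 ⇒ b_2 = 1 − 1 − 0 = 0. So H_2 ≅ 0.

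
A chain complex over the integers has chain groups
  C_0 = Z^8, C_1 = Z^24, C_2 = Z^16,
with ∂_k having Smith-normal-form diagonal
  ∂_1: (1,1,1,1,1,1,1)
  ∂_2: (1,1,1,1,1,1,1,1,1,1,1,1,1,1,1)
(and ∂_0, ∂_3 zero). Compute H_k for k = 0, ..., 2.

H_0: b_0 = 8 − 0 − 7 = 1; torsion from ∂_1 factors > 1: none. So H_0 = Z.
H_1: b_1 = 24 − 7 − 15 = 2; torsion from ∂_2 factors > 1: none. So H_1 = Z^2.
H_2: b_2 = 16 − 15 − 0 = 1; torsion from ∂_3 factors > 1: none. So H_2 = Z.

H_0 = Z,  H_1 = Z^2,  H_2 = Z.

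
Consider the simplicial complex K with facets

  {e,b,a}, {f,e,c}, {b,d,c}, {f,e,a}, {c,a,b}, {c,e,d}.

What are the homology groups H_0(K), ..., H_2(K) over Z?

H_0 ≅ Z,  H_1 ≅ Z,  H_2 = 0.

K has 6 vertices, 12 edges, 6 triangles.
rank ∂_0 = 0, rank ∂_1 = 5 ⇒ b_0 = 6 − 0 − 5 = 1; all invariant factors of ∂_1 are 1 so no torsion. So H_0 = Z.
rank ∂_1 = 5, rank ∂_2 = 6 ⇒ b_1 = 12 − 5 − 6 = 1; all invariant factors of ∂_2 are 1 so no torsion. So H_1 = Z.
rank ∂_2 = 6, rank ∂_3 = 0 ⇒ b_2 = 6 − 6 − 0 = 0. So H_2 = 0.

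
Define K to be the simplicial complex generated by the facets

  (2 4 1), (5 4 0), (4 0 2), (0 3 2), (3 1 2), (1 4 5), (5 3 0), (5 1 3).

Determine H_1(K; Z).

Take the total order 0 < 1 < 2 < 3 < 4 < 5 on the vertex set. Then K (dimension 2) consists of the simplices:

  0-simplices (6): [0], [1], [2], [3], [4], [5]
  1-simplices (12): [0,2], [0,3], [0,4], [0,5], [1,2], [1,3], [1,4], [1,5], [2,3], [2,4], [3,5], [4,5]
  2-simplices (8): [0,2,3], [0,2,4], [0,3,5], [0,4,5], [1,2,3], [1,2,4], [1,3,5], [1,4,5]

giving chain groups C_0 ≅ Z^6, C_1 ≅ Z^12, C_2 ≅ Z^8.

The boundary map ∂_1: C_1 → C_0 maps an edge to its endpoints' difference, ∂[p,q] = q − p. For instance
  ∂[2,3] = [3] − [2].
This gives a 6×12 integer matrix of rank 5; reducing to Smith normal form yields diagonal entries (1,1,1,1,1).

The boundary map ∂_2: C_2 → C_1 maps a triangle to the signed sum of its edges. For instance
  ∂[1,2,4] = [2,4] − [1,4] + [1,2],
  ∂[1,2,3] = [2,3] − [1,3] + [1,2].
As a 12×8 matrix over Z this has rank 7, with invariant factors (1,1,1,1,1,1,1).

Now H_k = ker ∂_k / im ∂_{k+1}, so:

  H_1: rank ker ∂_1 − rank ∂_2 = (12 − 5) − 7 = 0, and the invariant factors of ∂_2 are all 1, so H_1 = 0.

H_1 = 0.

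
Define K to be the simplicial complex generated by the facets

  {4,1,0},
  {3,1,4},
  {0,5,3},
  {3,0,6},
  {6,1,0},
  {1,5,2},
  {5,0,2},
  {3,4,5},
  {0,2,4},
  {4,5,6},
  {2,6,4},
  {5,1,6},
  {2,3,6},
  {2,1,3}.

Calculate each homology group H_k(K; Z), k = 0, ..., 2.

H_0 ≅ Z,  H_1 ≅ Z^2,  H_2 ≅ Z.

We work with the vertex ordering 0 < 1 < 2 < 3 < 4 < 5 < 6. The simplices of K, each written with vertices in increasing order, are:

  0-simplices (7): [0], [1], [2], [3], [4], [5], [6]
  1-simplices (21): [0,1], [0,2], [0,3], [0,4], [0,5], [0,6], [1,2], [1,3], [1,4], [1,5], [1,6], [2,3], [2,4], [2,5], [2,6], [3,4], [3,5], [3,6], [4,5], [4,6], [5,6]
  2-simplices (14): [0,1,4], [0,1,6], [0,2,4], [0,2,5], [0,3,5], [0,3,6], [1,2,3], [1,2,5], [1,3,4], [1,5,6], [2,3,6], [2,4,6], [3,4,5], [4,5,6]

so the chain groups are C_0 ≅ Z^7, C_1 ≅ Z^21, C_2 ≅ Z^14.

∂_1: C_1 → C_0 maps an edge to its endpoints' difference, ∂[p,q] = q − p. For instance
  ∂[1,5] = [5] − [1].
This gives a 7×21 integer matrix of rank 6; reducing to Smith normal form yields diagonal entries (1,1,1,1,1,1).

Boundary ∂_2: C_2 → C_1 maps a triangle to the signed sum of its edges. For instance
  ∂[0,2,5] = [2,5] − [0,5] + [0,2],
  ∂[0,1,6] = [1,6] − [0,6] + [0,1].
As a 21×14 matrix over Z this has rank 13, with invariant factors (1,1,1,1,1,1,1,1,1,1,1,1,1).

From H_k ≅ ker(∂_k) / im(∂_{k+1}) we obtain:

  H_0: rank C_0 − rank ∂_1 = 7 − 6 = 1, and the invariant factors of ∂_1 are all 1, so H_0 ≅ Z.
  H_1: rank ker ∂_1 − rank ∂_2 = (21 − 6) − 13 = 2, and the invariant factors of ∂_2 are all 1, so H_1 ≅ Z^2.
  H_2: rank ker ∂_2 − rank ∂_3 = (14 − 13) − 0 = 1, and there is no ∂_3, so H_2 ≅ Z.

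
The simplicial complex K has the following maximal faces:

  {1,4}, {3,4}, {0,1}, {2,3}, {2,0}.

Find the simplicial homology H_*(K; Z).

Take the total order 0 < 1 < 2 < 3 < 4 on the vertex set. Then K (dimension 1) consists of the simplices:

  0-simplices (5): [0], [1], [2], [3], [4]
  1-simplices (5): [0,1], [0,2], [1,4], [2,3], [3,4]

so the chain groups are C_0 ≅ Z^5, C_1 ≅ Z^5.

∂_1: C_1 → C_0 maps an edge to its endpoints' difference, ∂[p,q] = q − p. For instance
  ∂[2,3] = [3] − [2].
The 5×5 boundary matrix has rank 4 and Smith normal form diag(1,1,1,1).

Computing H_k = (kernel of ∂_k) / (image of ∂_{k+1}):

  H_0: rank C_0 − rank ∂_1 = 5 − 4 = 1, and the invariant factors of ∂_1 are all 1, so H_0 ≅ Z.
  H_1: rank ker ∂_1 − rank ∂_2 = (5 − 4) − 0 = 1, and there is no ∂_2, so H_1 ≅ Z.

H_0 ≅ Z,  H_1 ≅ Z.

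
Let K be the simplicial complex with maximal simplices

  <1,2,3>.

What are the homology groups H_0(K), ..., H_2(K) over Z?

Fix the vertex order 1 < 2 < 3 and write every simplex with vertices in increasing order. Then dim K = 2 and the simplices of K are:

  0-simplices (3): [1], [2], [3]
  1-simplices (3): [1,2], [1,3], [2,3]
  2-simplices (1): [1,2,3]

giving chain groups C_0 ≅ Z^3, C_1 ≅ Z^3, C_2 ≅ Z^1.

∂_1: C_1 → C_0 maps an edge to its endpoints' difference, ∂[p,q] = q − p.
The resulting 3×3 matrix has rank 2, and its Smith normal form has invariant factors (1,1).

∂_2: C_2 → C_1 maps a triangle to the signed sum of its edges. For instance
  ∂[1,2,3] = [2,3] − [1,3] + [1,2].
The resulting 3×1 matrix has rank 1, and its Smith normal form has invariant factors (1).

From H_k ≅ ker(∂_k) / im(∂_{k+1}) we obtain:

  H_0: rank C_0 − rank ∂_1 = 3 − 2 = 1, and the invariant factors of ∂_1 are all 1, so H_0 ≅ Z.
  H_1: rank ker ∂_1 − rank ∂_2 = (3 − 2) − 1 = 0, and the invariant factors of ∂_2 are all 1, so H_1 ≅ 0.
  H_2: rank ker ∂_2 − rank ∂_3 = (1 − 1) − 0 = 0, and there is no ∂_3, so H_2 ≅ 0.

As a check, the Euler characteristic is 3 − 3 + 1 = 1, which agrees with 1 − 0 + 0 = 1.

H_0 = Z,  H_1 = 0,  H_2 = 0.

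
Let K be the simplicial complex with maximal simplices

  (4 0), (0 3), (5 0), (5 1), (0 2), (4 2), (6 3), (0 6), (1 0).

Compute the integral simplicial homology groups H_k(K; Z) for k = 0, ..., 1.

H_0 ≅ Z,  H_1 ≅ Z^3.

We work with the vertex ordering 0 < 1 < 2 < 3 < 4 < 5 < 6. The simplices of K, each written with vertices in increasing order, are:

  0-simplices (7): [0], [1], [2], [3], [4], [5], [6]
  1-simplices (9): [0,1], [0,2], [0,3], [0,4], [0,5], [0,6], [1,5], [2,4], [3,6]

giving chain groups C_0 ≅ Z^7, C_1 ≅ Z^9.

Boundary ∂_1: C_1 → C_0 sends each edge [p,q] (with p < q) to q − p.
The 7×9 boundary matrix has rank 6 and Smith normal form diag(1,1,1,1,1,1).

Now H_k = ker ∂_k / im ∂_{k+1}, so:

  H_0: rank C_0 − rank ∂_1 = 7 − 6 = 1, and the invariant factors of ∂_1 are all 1, so H_0 = Z.
  H_1: rank ker ∂_1 − rank ∂_2 = (9 − 6) − 0 = 3, and there is no ∂_2, so H_1 = Z^3.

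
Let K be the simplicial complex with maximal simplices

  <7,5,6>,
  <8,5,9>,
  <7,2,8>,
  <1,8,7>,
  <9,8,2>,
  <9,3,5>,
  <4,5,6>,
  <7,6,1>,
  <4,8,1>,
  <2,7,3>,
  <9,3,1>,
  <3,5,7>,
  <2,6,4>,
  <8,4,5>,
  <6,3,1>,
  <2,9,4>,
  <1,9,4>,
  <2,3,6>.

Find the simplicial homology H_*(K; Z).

H_0 ≅ Z,  H_1 ≅ Z ⊕ Z_2,  H_2 = 0.

Order the vertices as 1 < 2 < 3 < 4 < 5 < 6 < 7 < 8 < 9. Listing each simplex with vertices in this order, K has dimension 2 with simplices:

  0-simplices (9): [1], [2], [3], [4], [5], [6], [7], [8], [9]
  1-simplices (27): (27 of them)
  2-simplices (18): [1,3,6], [1,3,9], [1,4,8], [1,4,9], [1,6,7], [1,7,8], [2,3,6], [2,3,7], [2,4,6], [2,4,9], [2,7,8], [2,8,9], [3,5,7], [3,5,9], [4,5,6], [4,5,8], [5,6,7], [5,8,9]

Hence C_0 ≅ Z^9, C_1 ≅ Z^27, C_2 ≅ Z^18.

The boundary map ∂_1: C_1 → C_0 sends each edge [p,q] (with p < q) to q − p.
The resulting 9×27 matrix has rank 8, and its Smith normal form has invariant factors (1,1,1,1,1,1,1,1).

Boundary ∂_2: C_2 → C_1 acts by ∂[p,q,r] = [q,r] − [p,r] + [p,q]. For instance
  ∂[1,4,8] = [4,8] − [1,8] + [1,4],
  ∂[2,3,7] = [3,7] − [2,7] + [2,3].
This gives a 27×18 integer matrix of rank 18; reducing to Smith normal form yields diagonal entries (1,1,1,1,1,1,1,1,1,1,1,1,1,1,1,1,1,2).

Now H_k = ker ∂_k / im ∂_{k+1}, so:

  H_0: rank C_0 − rank ∂_1 = 9 − 8 = 1, and the invariant factors of ∂_1 are all 1, so H_0 ≅ Z.
  H_1: rank ker ∂_1 − rank ∂_2 = (27 − 8) − 18 = 1, and ∂_2 has invariant factor 2 > 1, so H_1 ≅ Z ⊕ Z_2.
  H_2: rank ker ∂_2 − rank ∂_3 = (18 − 18) − 0 = 0, and there is no ∂_3, so H_2 ≅ 0.

(K is a triangulation of the Klein bottle.)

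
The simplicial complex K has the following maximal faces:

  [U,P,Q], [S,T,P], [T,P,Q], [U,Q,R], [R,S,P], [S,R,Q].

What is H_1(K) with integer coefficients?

H_1 ≅ Z.

Fix the vertex order P < Q < R < S < T < U and write every simplex with vertices in increasing order. Then dim K = 2 and the simplices of K are:

  0-simplices (6): P, Q, R, S, T, U
  1-simplices (12): PQ, PR, PS, PT, PU, QR, QS, QT, QU, RS, RU, ST
  2-simplices (6): PQT, PQU, PRS, PST, QRS, QRU

giving chain groups C_0 ≅ Z^6, C_1 ≅ Z^12, C_2 ≅ Z^6.

The boundary map ∂_1: C_1 → C_0 sends each edge [p,q] (with p < q) to q − p. For instance
  ∂QU = U − Q.
The resulting 6×12 matrix has rank 5, and its Smith normal form has invariant factors (1,1,1,1,1).

The boundary map ∂_2: C_2 → C_1 maps a triangle to the signed sum of its edges. For instance
  ∂PRS = RS − PS + PR,
  ∂PQU = QU − PU + PQ.
The 12×6 boundary matrix has rank 6 and Smith normal form diag(1,1,1,1,1,1).

Reading off H_k = ker ∂_k / im ∂_{k+1}:

  H_1: rank ker ∂_1 − rank ∂_2 = (12 − 5) − 6 = 1, and the invariant factors of ∂_2 are all 1, so H_1 ≅ Z.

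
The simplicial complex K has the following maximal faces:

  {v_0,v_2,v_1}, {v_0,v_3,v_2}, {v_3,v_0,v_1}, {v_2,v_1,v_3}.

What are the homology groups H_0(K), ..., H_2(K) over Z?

H_0 = Z,  H_1 = 0,  H_2 = Z.

Take the total order v_0 < v_1 < v_2 < v_3 on the vertex set. Then K (dimension 2) consists of the simplices:

  0-simplices (4): [v_0], [v_1], [v_2], [v_3]
  1-simplices (6): [v_0,v_1], [v_0,v_2], [v_0,v_3], [v_1,v_2], [v_1,v_3], [v_2,v_3]
  2-simplices (4): [v_0,v_1,v_2], [v_0,v_1,v_3], [v_0,v_2,v_3], [v_1,v_2,v_3]

giving chain groups C_0 ≅ Z^4, C_1 ≅ Z^6, C_2 ≅ Z^4.

Boundary ∂_1: C_1 → C_0 sends each edge [p,q] (with p < q) to q − p.
The 4×6 boundary matrix has rank 3 and Smith normal form diag(1,1,1).

Boundary ∂_2: C_2 → C_1 sends each 2-simplex [p,q,r] to [q,r] − [p,r] + [p,q]. For instance
  ∂[v_0,v_1,v_3] = [v_1,v_3] − [v_0,v_3] + [v_0,v_1],
  ∂[v_0,v_1,v_2] = [v_1,v_2] − [v_0,v_2] + [v_0,v_1].
The 6×4 boundary matrix has rank 3 and Smith normal form diag(1,1,1).

Computing H_k = (kernel of ∂_k) / (image of ∂_{k+1}):

  H_0: rank C_0 − rank ∂_1 = 4 − 3 = 1, and the invariant factors of ∂_1 are all 1, so H_0 ≅ Z.
  H_1: rank ker ∂_1 − rank ∂_2 = (6 − 3) − 3 = 0, and the invariant factors of ∂_2 are all 1, so H_1 ≅ 0.
  H_2: rank ker ∂_2 − rank ∂_3 = (4 − 3) − 0 = 1, and there is no ∂_3, so H_2 ≅ Z.

(K is a triangulation of the 2-sphere S^2.)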